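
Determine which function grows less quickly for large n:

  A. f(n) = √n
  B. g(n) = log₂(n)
B

f(n) = √n is O(√n), while g(n) = log₂(n) is O(log n).
Since O(log n) grows slower than O(√n), g(n) is dominated.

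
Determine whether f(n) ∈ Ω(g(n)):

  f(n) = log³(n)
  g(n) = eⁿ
False

f(n) = log³(n) is O(log³ n), and g(n) = eⁿ is O(eⁿ).
Since O(log³ n) grows slower than O(eⁿ), f(n) = Ω(g(n)) is false.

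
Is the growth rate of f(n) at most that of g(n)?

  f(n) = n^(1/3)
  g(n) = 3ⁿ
True

f(n) = n^(1/3) is O(n^(1/3)), and g(n) = 3ⁿ is O(3ⁿ).
Since O(n^(1/3)) ⊆ O(3ⁿ) (f grows no faster than g), f(n) = O(g(n)) is true.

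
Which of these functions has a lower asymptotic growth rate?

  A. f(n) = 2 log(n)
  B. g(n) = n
A

f(n) = 2 log(n) is O(log n), while g(n) = n is O(n).
Since O(log n) grows slower than O(n), f(n) is dominated.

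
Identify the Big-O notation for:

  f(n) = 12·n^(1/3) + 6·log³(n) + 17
O(n^(1/3))

The dominant term in 12·n^(1/3) + 6·log³(n) + 17 is 12·n^(1/3), which is Θ(n^(1/3)).
Lower-order terms (6·log³(n), 17) are asymptotically negligible.
Constants are absorbed, so the tightest bound is O(n^(1/3)).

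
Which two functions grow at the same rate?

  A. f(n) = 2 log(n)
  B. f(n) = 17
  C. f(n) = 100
B and C

Examining each function:
  A. 2 log(n) is O(log n)
  B. 17 is O(1)
  C. 100 is O(1)

Functions B and C both have the same complexity class.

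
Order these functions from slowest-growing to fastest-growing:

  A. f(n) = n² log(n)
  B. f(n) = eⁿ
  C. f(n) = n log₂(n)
C < A < B

Comparing growth rates:
C = n log₂(n) is O(n log n)
A = n² log(n) is O(n² log n)
B = eⁿ is O(eⁿ)

Therefore, the order from slowest to fastest is: C < A < B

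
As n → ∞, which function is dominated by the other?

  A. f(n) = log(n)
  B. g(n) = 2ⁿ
A

f(n) = log(n) is O(log n), while g(n) = 2ⁿ is O(2ⁿ).
Since O(log n) grows slower than O(2ⁿ), f(n) is dominated.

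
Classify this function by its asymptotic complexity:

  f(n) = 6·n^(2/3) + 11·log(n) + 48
O(n^(2/3))

The dominant term in 6·n^(2/3) + 11·log(n) + 48 is 6·n^(2/3), which is Θ(n^(2/3)).
Lower-order terms (11·log(n), 48) are asymptotically negligible.
Constants are absorbed, so the tightest bound is O(n^(2/3)).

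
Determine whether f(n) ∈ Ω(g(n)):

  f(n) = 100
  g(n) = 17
True

f(n) = 100 and g(n) = 17 are both O(1).
Big-Ω permits equal growth rates (f ≥ c·g for some c > 0), so f(n) = Ω(g(n)) is true.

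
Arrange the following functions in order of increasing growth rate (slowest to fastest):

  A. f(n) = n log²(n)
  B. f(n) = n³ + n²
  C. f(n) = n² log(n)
A < C < B

Comparing growth rates:
A = n log²(n) is O(n log² n)
C = n² log(n) is O(n² log n)
B = n³ + n² is O(n³)

Therefore, the order from slowest to fastest is: A < C < B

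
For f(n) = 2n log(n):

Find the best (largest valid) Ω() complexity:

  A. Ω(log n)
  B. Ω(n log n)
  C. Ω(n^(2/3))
B

f(n) = 2n log(n) is Ω(n log n).
All listed options are valid Big-Ω bounds (lower bounds),
but Ω(n log n) is the tightest (largest valid bound).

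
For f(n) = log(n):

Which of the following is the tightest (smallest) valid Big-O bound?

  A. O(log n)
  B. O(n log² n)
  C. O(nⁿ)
A

f(n) = log(n) is O(log n).
All listed options are valid Big-O bounds (upper bounds),
but O(log n) is the tightest (smallest valid bound).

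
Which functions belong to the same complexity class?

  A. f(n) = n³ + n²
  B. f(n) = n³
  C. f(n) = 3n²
A and B

Examining each function:
  A. n³ + n² is O(n³)
  B. n³ is O(n³)
  C. 3n² is O(n²)

Functions A and B both have the same complexity class.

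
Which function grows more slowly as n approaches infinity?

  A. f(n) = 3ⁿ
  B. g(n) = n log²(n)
B

f(n) = 3ⁿ is O(3ⁿ), while g(n) = n log²(n) is O(n log² n).
Since O(n log² n) grows slower than O(3ⁿ), g(n) is dominated.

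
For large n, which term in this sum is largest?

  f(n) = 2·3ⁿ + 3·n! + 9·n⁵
3·n!

Looking at each term:
  - 2·3ⁿ is O(3ⁿ)
  - 3·n! is O(n!)
  - 9·n⁵ is O(n⁵)

The term 3·n! (O(n!)) grows fastest and dominates all others.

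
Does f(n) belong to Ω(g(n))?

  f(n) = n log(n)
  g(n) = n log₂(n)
True

f(n) = n log(n) and g(n) = n log₂(n) are both O(n log n).
Big-Ω permits equal growth rates (f ≥ c·g for some c > 0), so f(n) = Ω(g(n)) is true.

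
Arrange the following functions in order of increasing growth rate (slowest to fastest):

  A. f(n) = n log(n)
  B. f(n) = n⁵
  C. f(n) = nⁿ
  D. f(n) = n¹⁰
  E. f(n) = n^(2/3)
E < A < B < D < C

Comparing growth rates:
E = n^(2/3) is O(n^(2/3))
A = n log(n) is O(n log n)
B = n⁵ is O(n⁵)
D = n¹⁰ is O(n¹⁰)
C = nⁿ is O(nⁿ)

Therefore, the order from slowest to fastest is: E < A < B < D < C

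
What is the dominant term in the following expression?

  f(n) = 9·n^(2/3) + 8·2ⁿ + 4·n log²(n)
8·2ⁿ

Looking at each term:
  - 9·n^(2/3) is O(n^(2/3))
  - 8·2ⁿ is O(2ⁿ)
  - 4·n log²(n) is O(n log² n)

The term 8·2ⁿ (O(2ⁿ)) grows fastest and dominates all others.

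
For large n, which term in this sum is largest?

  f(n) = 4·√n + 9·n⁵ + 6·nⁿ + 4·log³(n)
6·nⁿ

Looking at each term:
  - 4·√n is O(√n)
  - 9·n⁵ is O(n⁵)
  - 6·nⁿ is O(nⁿ)
  - 4·log³(n) is O(log³ n)

The term 6·nⁿ (O(nⁿ)) grows fastest and dominates all others.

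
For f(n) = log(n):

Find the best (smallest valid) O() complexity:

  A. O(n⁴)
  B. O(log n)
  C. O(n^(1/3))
B

f(n) = log(n) is O(log n).
All listed options are valid Big-O bounds (upper bounds),
but O(log n) is the tightest (smallest valid bound).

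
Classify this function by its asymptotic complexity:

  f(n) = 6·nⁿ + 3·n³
O(nⁿ)

The dominant term in 6·nⁿ + 3·n³ is 6·nⁿ, which is Θ(nⁿ).
Lower-order terms (3·n³) are asymptotically negligible.
Constants are absorbed, so the tightest bound is O(nⁿ).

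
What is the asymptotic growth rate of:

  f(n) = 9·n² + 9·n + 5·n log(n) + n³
Θ(n³)

Order the terms by growth rate: 9·n ≺ 5·n log(n) ≺ 9·n² ≺ n³.
The fastest-growing term n³ dominates as n → ∞; dropping its constant factor gives Θ(n³).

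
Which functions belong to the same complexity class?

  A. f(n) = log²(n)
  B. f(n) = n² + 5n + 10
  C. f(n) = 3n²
B and C

Examining each function:
  A. log²(n) is O(log² n)
  B. n² + 5n + 10 is O(n²)
  C. 3n² is O(n²)

Functions B and C both have the same complexity class.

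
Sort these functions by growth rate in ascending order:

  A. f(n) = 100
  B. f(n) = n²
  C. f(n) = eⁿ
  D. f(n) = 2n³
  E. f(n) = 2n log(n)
A < E < B < D < C

Comparing growth rates:
A = 100 is O(1)
E = 2n log(n) is O(n log n)
B = n² is O(n²)
D = 2n³ is O(n³)
C = eⁿ is O(eⁿ)

Therefore, the order from slowest to fastest is: A < E < B < D < C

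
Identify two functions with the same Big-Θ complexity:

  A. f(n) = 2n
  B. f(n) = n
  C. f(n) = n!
A and B

Examining each function:
  A. 2n is O(n)
  B. n is O(n)
  C. n! is O(n!)

Functions A and B both have the same complexity class.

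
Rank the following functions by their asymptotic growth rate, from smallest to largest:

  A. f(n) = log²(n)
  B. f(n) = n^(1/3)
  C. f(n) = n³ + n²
A < B < C

Comparing growth rates:
A = log²(n) is O(log² n)
B = n^(1/3) is O(n^(1/3))
C = n³ + n² is O(n³)

Therefore, the order from slowest to fastest is: A < B < C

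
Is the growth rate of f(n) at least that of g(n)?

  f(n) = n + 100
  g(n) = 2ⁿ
False

f(n) = n + 100 is O(n), and g(n) = 2ⁿ is O(2ⁿ).
Since O(n) grows slower than O(2ⁿ), f(n) = Ω(g(n)) is false.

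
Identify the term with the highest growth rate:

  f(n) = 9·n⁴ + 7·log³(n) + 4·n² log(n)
9·n⁴

Looking at each term:
  - 9·n⁴ is O(n⁴)
  - 7·log³(n) is O(log³ n)
  - 4·n² log(n) is O(n² log n)

The term 9·n⁴ (O(n⁴)) grows fastest and dominates all others.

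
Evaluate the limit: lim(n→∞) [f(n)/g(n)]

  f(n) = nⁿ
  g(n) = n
∞

Since nⁿ (O(nⁿ)) grows faster than n (O(n)),
the ratio f(n)/g(n) → ∞ as n → ∞.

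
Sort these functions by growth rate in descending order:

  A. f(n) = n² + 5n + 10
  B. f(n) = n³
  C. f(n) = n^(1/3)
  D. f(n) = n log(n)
B > A > D > C

Comparing growth rates:
B = n³ is O(n³)
A = n² + 5n + 10 is O(n²)
D = n log(n) is O(n log n)
C = n^(1/3) is O(n^(1/3))

Therefore, the order from fastest to slowest is: B > A > D > C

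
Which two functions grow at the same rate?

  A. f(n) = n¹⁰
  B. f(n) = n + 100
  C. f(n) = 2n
B and C

Examining each function:
  A. n¹⁰ is O(n¹⁰)
  B. n + 100 is O(n)
  C. 2n is O(n)

Functions B and C both have the same complexity class.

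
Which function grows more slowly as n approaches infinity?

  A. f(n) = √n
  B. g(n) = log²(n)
B

f(n) = √n is O(√n), while g(n) = log²(n) is O(log² n).
Since O(log² n) grows slower than O(√n), g(n) is dominated.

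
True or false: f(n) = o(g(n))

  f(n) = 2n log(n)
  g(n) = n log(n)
False

f(n) = 2n log(n) is O(n log n), and g(n) = n log(n) is O(n log n).
Since they have the same growth rate, f(n) = o(g(n)) is false.
(f = o(g) requires f to grow strictly slower, not equal.)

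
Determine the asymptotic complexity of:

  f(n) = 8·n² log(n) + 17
O(n² log n)

The dominant term in 8·n² log(n) + 17 is 8·n² log(n), which is Θ(n² log n).
Lower-order terms (17) are asymptotically negligible.
Constants are absorbed, so the tightest bound is O(n² log n).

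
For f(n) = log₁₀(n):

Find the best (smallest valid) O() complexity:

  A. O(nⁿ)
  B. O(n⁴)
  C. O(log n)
C

f(n) = log₁₀(n) is O(log n).
All listed options are valid Big-O bounds (upper bounds),
but O(log n) is the tightest (smallest valid bound).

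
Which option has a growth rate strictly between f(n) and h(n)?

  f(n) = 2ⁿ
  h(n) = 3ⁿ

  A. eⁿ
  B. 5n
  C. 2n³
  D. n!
A

We need g(n) with 2ⁿ = o(g(n)) and g(n) = o(3ⁿ), i.e. O(2ⁿ) ≺ g ≺ O(3ⁿ).
Check each option:
  A. eⁿ — O(eⁿ) is strictly between O(2ⁿ) and O(3ⁿ) ✓
  B. 5n — O(n) does not grow strictly faster than f(n)
  C. 2n³ — O(n³) does not grow strictly faster than f(n)
  D. n! — O(n!) does not grow strictly slower than h(n)

Only option A (eⁿ) lies strictly between.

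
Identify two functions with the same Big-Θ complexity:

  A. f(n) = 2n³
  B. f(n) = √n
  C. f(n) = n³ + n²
A and C

Examining each function:
  A. 2n³ is O(n³)
  B. √n is O(√n)
  C. n³ + n² is O(n³)

Functions A and C both have the same complexity class.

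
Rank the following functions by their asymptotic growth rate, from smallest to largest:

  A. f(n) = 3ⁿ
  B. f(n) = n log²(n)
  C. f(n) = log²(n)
C < B < A

Comparing growth rates:
C = log²(n) is O(log² n)
B = n log²(n) is O(n log² n)
A = 3ⁿ is O(3ⁿ)

Therefore, the order from slowest to fastest is: C < B < A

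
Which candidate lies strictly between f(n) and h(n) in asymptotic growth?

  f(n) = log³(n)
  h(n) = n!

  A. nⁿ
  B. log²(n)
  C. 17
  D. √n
D

We need g(n) with log³(n) = o(g(n)) and g(n) = o(n!), i.e. O(log³ n) ≺ g ≺ O(n!).
Check each option:
  A. nⁿ — O(nⁿ) does not grow strictly slower than h(n)
  B. log²(n) — O(log² n) does not grow strictly faster than f(n)
  C. 17 — O(1) does not grow strictly faster than f(n)
  D. √n — O(√n) is strictly between O(log³ n) and O(n!) ✓

Only option D (√n) lies strictly between.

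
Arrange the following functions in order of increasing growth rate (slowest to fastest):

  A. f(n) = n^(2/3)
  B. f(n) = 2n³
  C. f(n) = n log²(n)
A < C < B

Comparing growth rates:
A = n^(2/3) is O(n^(2/3))
C = n log²(n) is O(n log² n)
B = 2n³ is O(n³)

Therefore, the order from slowest to fastest is: A < C < B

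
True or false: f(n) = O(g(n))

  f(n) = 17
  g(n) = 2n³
True

f(n) = 17 is O(1), and g(n) = 2n³ is O(n³).
Since O(1) ⊆ O(n³) (f grows no faster than g), f(n) = O(g(n)) is true.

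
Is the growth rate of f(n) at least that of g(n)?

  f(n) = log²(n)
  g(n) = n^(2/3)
False

f(n) = log²(n) is O(log² n), and g(n) = n^(2/3) is O(n^(2/3)).
Since O(log² n) grows slower than O(n^(2/3)), f(n) = Ω(g(n)) is false.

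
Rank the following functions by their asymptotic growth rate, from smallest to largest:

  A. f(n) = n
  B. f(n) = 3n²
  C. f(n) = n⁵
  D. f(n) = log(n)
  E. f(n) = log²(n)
D < E < A < B < C

Comparing growth rates:
D = log(n) is O(log n)
E = log²(n) is O(log² n)
A = n is O(n)
B = 3n² is O(n²)
C = n⁵ is O(n⁵)

Therefore, the order from slowest to fastest is: D < E < A < B < C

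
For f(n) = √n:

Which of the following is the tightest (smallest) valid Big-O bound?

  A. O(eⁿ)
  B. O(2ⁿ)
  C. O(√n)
C

f(n) = √n is O(√n).
All listed options are valid Big-O bounds (upper bounds),
but O(√n) is the tightest (smallest valid bound).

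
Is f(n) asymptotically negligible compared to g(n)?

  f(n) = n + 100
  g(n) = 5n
False

f(n) = n + 100 is O(n), and g(n) = 5n is O(n).
Since they have the same growth rate, f(n) = o(g(n)) is false.
(f = o(g) requires f to grow strictly slower, not equal.)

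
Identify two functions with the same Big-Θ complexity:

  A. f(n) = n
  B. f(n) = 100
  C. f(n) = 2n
A and C

Examining each function:
  A. n is O(n)
  B. 100 is O(1)
  C. 2n is O(n)

Functions A and C both have the same complexity class.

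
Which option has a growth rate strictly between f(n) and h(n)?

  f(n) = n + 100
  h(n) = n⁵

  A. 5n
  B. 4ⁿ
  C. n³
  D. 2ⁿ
C

We need g(n) with n + 100 = o(g(n)) and g(n) = o(n⁵), i.e. O(n) ≺ g ≺ O(n⁵).
Check each option:
  A. 5n — O(n) does not grow strictly faster than f(n)
  B. 4ⁿ — O(4ⁿ) does not grow strictly slower than h(n)
  C. n³ — O(n³) is strictly between O(n) and O(n⁵) ✓
  D. 2ⁿ — O(2ⁿ) does not grow strictly slower than h(n)

Only option C (n³) lies strictly between.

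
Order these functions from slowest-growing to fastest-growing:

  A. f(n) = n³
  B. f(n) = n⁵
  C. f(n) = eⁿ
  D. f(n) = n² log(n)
D < A < B < C

Comparing growth rates:
D = n² log(n) is O(n² log n)
A = n³ is O(n³)
B = n⁵ is O(n⁵)
C = eⁿ is O(eⁿ)

Therefore, the order from slowest to fastest is: D < A < B < C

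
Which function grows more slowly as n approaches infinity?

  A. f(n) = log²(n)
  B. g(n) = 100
B

f(n) = log²(n) is O(log² n), while g(n) = 100 is O(1).
Since O(1) grows slower than O(log² n), g(n) is dominated.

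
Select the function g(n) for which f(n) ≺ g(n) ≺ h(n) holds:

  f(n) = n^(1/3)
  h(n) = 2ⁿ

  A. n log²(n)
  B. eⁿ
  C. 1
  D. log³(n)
A

We need g(n) with n^(1/3) = o(g(n)) and g(n) = o(2ⁿ), i.e. O(n^(1/3)) ≺ g ≺ O(2ⁿ).
Check each option:
  A. n log²(n) — O(n log² n) is strictly between O(n^(1/3)) and O(2ⁿ) ✓
  B. eⁿ — O(eⁿ) does not grow strictly slower than h(n)
  C. 1 — O(1) does not grow strictly faster than f(n)
  D. log³(n) — O(log³ n) does not grow strictly faster than f(n)

Only option A (n log²(n)) lies strictly between.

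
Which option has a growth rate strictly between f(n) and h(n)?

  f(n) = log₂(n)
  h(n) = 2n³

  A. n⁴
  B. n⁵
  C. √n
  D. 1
C

We need g(n) with log₂(n) = o(g(n)) and g(n) = o(2n³), i.e. O(log n) ≺ g ≺ O(n³).
Check each option:
  A. n⁴ — O(n⁴) does not grow strictly slower than h(n)
  B. n⁵ — O(n⁵) does not grow strictly slower than h(n)
  C. √n — O(√n) is strictly between O(log n) and O(n³) ✓
  D. 1 — O(1) does not grow strictly faster than f(n)

Only option C (√n) lies strictly between.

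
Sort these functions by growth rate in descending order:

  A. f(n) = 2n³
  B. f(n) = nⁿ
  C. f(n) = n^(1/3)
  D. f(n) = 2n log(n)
B > A > D > C

Comparing growth rates:
B = nⁿ is O(nⁿ)
A = 2n³ is O(n³)
D = 2n log(n) is O(n log n)
C = n^(1/3) is O(n^(1/3))

Therefore, the order from fastest to slowest is: B > A > D > C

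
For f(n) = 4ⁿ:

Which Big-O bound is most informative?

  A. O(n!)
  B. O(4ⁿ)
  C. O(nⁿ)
B

f(n) = 4ⁿ is O(4ⁿ).
All listed options are valid Big-O bounds (upper bounds),
but O(4ⁿ) is the tightest (smallest valid bound).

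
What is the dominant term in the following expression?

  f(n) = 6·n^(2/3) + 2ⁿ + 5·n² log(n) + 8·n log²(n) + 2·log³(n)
2ⁿ

Looking at each term:
  - 6·n^(2/3) is O(n^(2/3))
  - 2ⁿ is O(2ⁿ)
  - 5·n² log(n) is O(n² log n)
  - 8·n log²(n) is O(n log² n)
  - 2·log³(n) is O(log³ n)

The term 2ⁿ (O(2ⁿ)) grows fastest and dominates all others.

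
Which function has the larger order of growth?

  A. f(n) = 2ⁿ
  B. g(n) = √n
A

f(n) = 2ⁿ is O(2ⁿ), while g(n) = √n is O(√n).
Since O(2ⁿ) grows faster than O(√n), f(n) dominates.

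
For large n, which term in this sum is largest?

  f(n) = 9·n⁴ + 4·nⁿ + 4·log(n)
4·nⁿ

Looking at each term:
  - 9·n⁴ is O(n⁴)
  - 4·nⁿ is O(nⁿ)
  - 4·log(n) is O(log n)

The term 4·nⁿ (O(nⁿ)) grows fastest and dominates all others.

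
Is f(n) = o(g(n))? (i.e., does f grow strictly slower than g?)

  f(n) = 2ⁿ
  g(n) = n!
True

f(n) = 2ⁿ is O(2ⁿ), and g(n) = n! is O(n!).
Since O(2ⁿ) grows strictly slower than O(n!), f(n) = o(g(n)) is true.
This means lim(n→∞) f(n)/g(n) = 0.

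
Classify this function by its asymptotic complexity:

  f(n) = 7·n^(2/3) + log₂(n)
O(n^(2/3))

The dominant term in 7·n^(2/3) + log₂(n) is 7·n^(2/3), which is Θ(n^(2/3)).
Lower-order terms (log₂(n)) are asymptotically negligible.
Constants are absorbed, so the tightest bound is O(n^(2/3)).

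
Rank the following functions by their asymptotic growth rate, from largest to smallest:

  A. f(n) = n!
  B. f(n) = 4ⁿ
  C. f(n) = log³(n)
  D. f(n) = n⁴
A > B > D > C

Comparing growth rates:
A = n! is O(n!)
B = 4ⁿ is O(4ⁿ)
D = n⁴ is O(n⁴)
C = log³(n) is O(log³ n)

Therefore, the order from fastest to slowest is: A > B > D > C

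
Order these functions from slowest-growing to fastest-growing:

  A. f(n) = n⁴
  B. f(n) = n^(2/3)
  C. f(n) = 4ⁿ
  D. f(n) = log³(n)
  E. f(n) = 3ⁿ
D < B < A < E < C

Comparing growth rates:
D = log³(n) is O(log³ n)
B = n^(2/3) is O(n^(2/3))
A = n⁴ is O(n⁴)
E = 3ⁿ is O(3ⁿ)
C = 4ⁿ is O(4ⁿ)

Therefore, the order from slowest to fastest is: D < B < A < E < C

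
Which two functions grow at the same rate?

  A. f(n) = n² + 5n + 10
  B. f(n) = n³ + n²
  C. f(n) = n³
B and C

Examining each function:
  A. n² + 5n + 10 is O(n²)
  B. n³ + n² is O(n³)
  C. n³ is O(n³)

Functions B and C both have the same complexity class.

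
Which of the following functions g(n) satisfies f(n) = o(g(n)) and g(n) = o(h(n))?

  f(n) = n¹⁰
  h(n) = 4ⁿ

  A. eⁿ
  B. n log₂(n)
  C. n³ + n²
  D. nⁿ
A

We need g(n) with n¹⁰ = o(g(n)) and g(n) = o(4ⁿ), i.e. O(n¹⁰) ≺ g ≺ O(4ⁿ).
Check each option:
  A. eⁿ — O(eⁿ) is strictly between O(n¹⁰) and O(4ⁿ) ✓
  B. n log₂(n) — O(n log n) does not grow strictly faster than f(n)
  C. n³ + n² — O(n³) does not grow strictly faster than f(n)
  D. nⁿ — O(nⁿ) does not grow strictly slower than h(n)

Only option A (eⁿ) lies strictly between.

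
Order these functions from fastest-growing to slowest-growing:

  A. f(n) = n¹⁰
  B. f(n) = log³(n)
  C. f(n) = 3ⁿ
C > A > B

Comparing growth rates:
C = 3ⁿ is O(3ⁿ)
A = n¹⁰ is O(n¹⁰)
B = log³(n) is O(log³ n)

Therefore, the order from fastest to slowest is: C > A > B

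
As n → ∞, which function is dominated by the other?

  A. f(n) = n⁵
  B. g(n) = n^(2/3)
B

f(n) = n⁵ is O(n⁵), while g(n) = n^(2/3) is O(n^(2/3)).
Since O(n^(2/3)) grows slower than O(n⁵), g(n) is dominated.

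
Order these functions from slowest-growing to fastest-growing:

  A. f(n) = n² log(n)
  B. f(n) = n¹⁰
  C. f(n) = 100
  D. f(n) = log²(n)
C < D < A < B

Comparing growth rates:
C = 100 is O(1)
D = log²(n) is O(log² n)
A = n² log(n) is O(n² log n)
B = n¹⁰ is O(n¹⁰)

Therefore, the order from slowest to fastest is: C < D < A < B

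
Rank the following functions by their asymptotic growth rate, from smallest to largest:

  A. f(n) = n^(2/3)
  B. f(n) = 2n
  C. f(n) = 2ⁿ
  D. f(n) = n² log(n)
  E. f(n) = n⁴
A < B < D < E < C

Comparing growth rates:
A = n^(2/3) is O(n^(2/3))
B = 2n is O(n)
D = n² log(n) is O(n² log n)
E = n⁴ is O(n⁴)
C = 2ⁿ is O(2ⁿ)

Therefore, the order from slowest to fastest is: A < B < D < E < C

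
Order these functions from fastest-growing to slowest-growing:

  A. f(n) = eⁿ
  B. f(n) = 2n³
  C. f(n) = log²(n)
A > B > C

Comparing growth rates:
A = eⁿ is O(eⁿ)
B = 2n³ is O(n³)
C = log²(n) is O(log² n)

Therefore, the order from fastest to slowest is: A > B > C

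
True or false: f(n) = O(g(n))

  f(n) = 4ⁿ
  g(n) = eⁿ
False

f(n) = 4ⁿ is O(4ⁿ), and g(n) = eⁿ is O(eⁿ).
Since O(4ⁿ) grows faster than O(eⁿ), f(n) = O(g(n)) is false.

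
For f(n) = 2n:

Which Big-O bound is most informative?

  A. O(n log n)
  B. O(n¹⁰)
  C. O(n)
C

f(n) = 2n is O(n).
All listed options are valid Big-O bounds (upper bounds),
but O(n) is the tightest (smallest valid bound).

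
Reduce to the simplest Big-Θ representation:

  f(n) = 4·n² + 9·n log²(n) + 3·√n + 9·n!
Θ(n!)

Order the terms by growth rate: 3·√n ≺ 9·n log²(n) ≺ 4·n² ≺ 9·n!.
The fastest-growing term 9·n! dominates as n → ∞; dropping its constant factor gives Θ(n!).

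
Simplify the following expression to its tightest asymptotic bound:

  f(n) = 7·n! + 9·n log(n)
Θ(n!)

Order the terms by growth rate: 9·n log(n) ≺ 7·n!.
The fastest-growing term 7·n! dominates as n → ∞; dropping its constant factor gives Θ(n!).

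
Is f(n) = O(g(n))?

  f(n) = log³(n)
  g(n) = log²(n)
False

f(n) = log³(n) is O(log³ n), and g(n) = log²(n) is O(log² n).
Since O(log³ n) grows faster than O(log² n), f(n) = O(g(n)) is false.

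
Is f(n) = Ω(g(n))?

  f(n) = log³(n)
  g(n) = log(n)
True

f(n) = log³(n) is O(log³ n), and g(n) = log(n) is O(log n).
Since O(log³ n) grows at least as fast as O(log n), f(n) = Ω(g(n)) is true.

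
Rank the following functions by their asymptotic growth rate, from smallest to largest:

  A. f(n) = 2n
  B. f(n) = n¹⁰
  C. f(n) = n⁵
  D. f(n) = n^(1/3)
D < A < C < B

Comparing growth rates:
D = n^(1/3) is O(n^(1/3))
A = 2n is O(n)
C = n⁵ is O(n⁵)
B = n¹⁰ is O(n¹⁰)

Therefore, the order from slowest to fastest is: D < A < C < B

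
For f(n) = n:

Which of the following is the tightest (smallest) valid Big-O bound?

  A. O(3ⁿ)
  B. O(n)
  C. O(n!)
B

f(n) = n is O(n).
All listed options are valid Big-O bounds (upper bounds),
but O(n) is the tightest (smallest valid bound).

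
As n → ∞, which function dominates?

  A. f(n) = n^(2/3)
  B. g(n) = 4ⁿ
B

f(n) = n^(2/3) is O(n^(2/3)), while g(n) = 4ⁿ is O(4ⁿ).
Since O(4ⁿ) grows faster than O(n^(2/3)), g(n) dominates.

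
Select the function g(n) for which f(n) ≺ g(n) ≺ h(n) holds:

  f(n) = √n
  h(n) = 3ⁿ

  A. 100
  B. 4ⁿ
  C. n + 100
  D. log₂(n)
C

We need g(n) with √n = o(g(n)) and g(n) = o(3ⁿ), i.e. O(√n) ≺ g ≺ O(3ⁿ).
Check each option:
  A. 100 — O(1) does not grow strictly faster than f(n)
  B. 4ⁿ — O(4ⁿ) does not grow strictly slower than h(n)
  C. n + 100 — O(n) is strictly between O(√n) and O(3ⁿ) ✓
  D. log₂(n) — O(log n) does not grow strictly faster than f(n)

Only option C (n + 100) lies strictly between.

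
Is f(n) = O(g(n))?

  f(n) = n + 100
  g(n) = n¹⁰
True

f(n) = n + 100 is O(n), and g(n) = n¹⁰ is O(n¹⁰).
Since O(n) ⊆ O(n¹⁰) (f grows no faster than g), f(n) = O(g(n)) is true.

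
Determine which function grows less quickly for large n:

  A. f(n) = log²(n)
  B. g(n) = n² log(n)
A

f(n) = log²(n) is O(log² n), while g(n) = n² log(n) is O(n² log n).
Since O(log² n) grows slower than O(n² log n), f(n) is dominated.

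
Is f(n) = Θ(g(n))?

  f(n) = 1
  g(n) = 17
True

f(n) = 1 and g(n) = 17 are both O(1).
Since they have the same asymptotic growth rate, f(n) = Θ(g(n)) is true.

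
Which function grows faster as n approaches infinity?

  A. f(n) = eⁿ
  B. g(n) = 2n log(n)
A

f(n) = eⁿ is O(eⁿ), while g(n) = 2n log(n) is O(n log n).
Since O(eⁿ) grows faster than O(n log n), f(n) dominates.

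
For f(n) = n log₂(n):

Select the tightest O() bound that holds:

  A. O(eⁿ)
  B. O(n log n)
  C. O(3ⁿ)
B

f(n) = n log₂(n) is O(n log n).
All listed options are valid Big-O bounds (upper bounds),
but O(n log n) is the tightest (smallest valid bound).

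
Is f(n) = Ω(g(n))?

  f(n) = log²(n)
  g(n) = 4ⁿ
False

f(n) = log²(n) is O(log² n), and g(n) = 4ⁿ is O(4ⁿ).
Since O(log² n) grows slower than O(4ⁿ), f(n) = Ω(g(n)) is false.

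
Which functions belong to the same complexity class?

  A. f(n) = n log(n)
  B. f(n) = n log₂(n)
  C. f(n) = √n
A and B

Examining each function:
  A. n log(n) is O(n log n)
  B. n log₂(n) is O(n log n)
  C. √n is O(√n)

Functions A and B both have the same complexity class.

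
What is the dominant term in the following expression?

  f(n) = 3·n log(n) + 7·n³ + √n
7·n³

Looking at each term:
  - 3·n log(n) is O(n log n)
  - 7·n³ is O(n³)
  - √n is O(√n)

The term 7·n³ (O(n³)) grows fastest and dominates all others.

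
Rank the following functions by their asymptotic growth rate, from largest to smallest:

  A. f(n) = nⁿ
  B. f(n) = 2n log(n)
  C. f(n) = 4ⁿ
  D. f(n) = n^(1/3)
A > C > B > D

Comparing growth rates:
A = nⁿ is O(nⁿ)
C = 4ⁿ is O(4ⁿ)
B = 2n log(n) is O(n log n)
D = n^(1/3) is O(n^(1/3))

Therefore, the order from fastest to slowest is: A > C > B > D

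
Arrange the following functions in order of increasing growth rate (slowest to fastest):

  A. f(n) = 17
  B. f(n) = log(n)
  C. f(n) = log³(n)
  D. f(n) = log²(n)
A < B < D < C

Comparing growth rates:
A = 17 is O(1)
B = log(n) is O(log n)
D = log²(n) is O(log² n)
C = log³(n) is O(log³ n)

Therefore, the order from slowest to fastest is: A < B < D < C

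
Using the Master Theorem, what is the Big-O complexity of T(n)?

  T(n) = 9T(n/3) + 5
Θ(n²)

Master Theorem: a = 9, b = 3, f(n) = 5.
Compute the critical exponent d = log₃(9) = 2.
Compare f(n) = Θ(1) against n^d:
  k = 0 < d = 2, so f(n) = O(n^(d-ε)) — Case 1.
  The recursion cost dominates: T(n) = Θ(n^d) = Θ(n²).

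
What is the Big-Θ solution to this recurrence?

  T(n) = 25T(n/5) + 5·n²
Θ(n² log n)

Master Theorem: a = 25, b = 5, f(n) = 5·n².
Compute the critical exponent d = log₅(25) = 2.
Compare f(n) = Θ(n²) against n^d:
  k = 2 = d, so f(n) = Θ(n^d) — Case 2.
  Work is balanced across levels: T(n) = Θ(n^d log n) = Θ(n² log n).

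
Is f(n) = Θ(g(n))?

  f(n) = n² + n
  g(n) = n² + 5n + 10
True

f(n) = n² + n and g(n) = n² + 5n + 10 are both O(n²).
Since they have the same asymptotic growth rate, f(n) = Θ(g(n)) is true.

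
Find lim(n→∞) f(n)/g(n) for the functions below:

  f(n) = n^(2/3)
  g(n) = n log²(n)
0

Since n^(2/3) (O(n^(2/3))) grows slower than n log²(n) (O(n log² n)),
the ratio f(n)/g(n) → 0 as n → ∞.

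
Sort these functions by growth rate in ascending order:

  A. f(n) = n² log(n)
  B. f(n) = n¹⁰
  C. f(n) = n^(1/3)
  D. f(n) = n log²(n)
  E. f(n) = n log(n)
C < E < D < A < B

Comparing growth rates:
C = n^(1/3) is O(n^(1/3))
E = n log(n) is O(n log n)
D = n log²(n) is O(n log² n)
A = n² log(n) is O(n² log n)
B = n¹⁰ is O(n¹⁰)

Therefore, the order from slowest to fastest is: C < E < D < A < B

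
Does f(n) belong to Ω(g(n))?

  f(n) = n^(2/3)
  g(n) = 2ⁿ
False

f(n) = n^(2/3) is O(n^(2/3)), and g(n) = 2ⁿ is O(2ⁿ).
Since O(n^(2/3)) grows slower than O(2ⁿ), f(n) = Ω(g(n)) is false.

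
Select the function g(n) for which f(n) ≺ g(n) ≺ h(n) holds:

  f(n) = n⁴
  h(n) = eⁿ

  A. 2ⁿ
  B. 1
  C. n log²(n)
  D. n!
A

We need g(n) with n⁴ = o(g(n)) and g(n) = o(eⁿ), i.e. O(n⁴) ≺ g ≺ O(eⁿ).
Check each option:
  A. 2ⁿ — O(2ⁿ) is strictly between O(n⁴) and O(eⁿ) ✓
  B. 1 — O(1) does not grow strictly faster than f(n)
  C. n log²(n) — O(n log² n) does not grow strictly faster than f(n)
  D. n! — O(n!) does not grow strictly slower than h(n)

Only option A (2ⁿ) lies strictly between.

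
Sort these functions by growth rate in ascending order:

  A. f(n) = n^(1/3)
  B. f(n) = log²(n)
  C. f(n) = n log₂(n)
B < A < C

Comparing growth rates:
B = log²(n) is O(log² n)
A = n^(1/3) is O(n^(1/3))
C = n log₂(n) is O(n log n)

Therefore, the order from slowest to fastest is: B < A < C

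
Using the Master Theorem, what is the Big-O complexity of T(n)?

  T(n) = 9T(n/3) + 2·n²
Θ(n² log n)

Master Theorem: a = 9, b = 3, f(n) = 2·n².
Compute the critical exponent d = log₃(9) = 2.
Compare f(n) = Θ(n²) against n^d:
  k = 2 = d, so f(n) = Θ(n^d) — Case 2.
  Work is balanced across levels: T(n) = Θ(n^d log n) = Θ(n² log n).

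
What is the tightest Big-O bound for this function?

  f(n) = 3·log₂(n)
O(log n)

The dominant term in 3·log₂(n) is 3·log₂(n), which is Θ(log n).
Constants are absorbed, so the tightest bound is O(log n).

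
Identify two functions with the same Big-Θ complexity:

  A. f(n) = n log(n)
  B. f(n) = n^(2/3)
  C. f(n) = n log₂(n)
A and C

Examining each function:
  A. n log(n) is O(n log n)
  B. n^(2/3) is O(n^(2/3))
  C. n log₂(n) is O(n log n)

Functions A and C both have the same complexity class.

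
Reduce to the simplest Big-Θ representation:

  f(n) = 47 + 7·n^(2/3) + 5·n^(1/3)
Θ(n^(2/3))

Order the terms by growth rate: 47 ≺ 5·n^(1/3) ≺ 7·n^(2/3).
The fastest-growing term 7·n^(2/3) dominates as n → ∞; dropping its constant factor gives Θ(n^(2/3)).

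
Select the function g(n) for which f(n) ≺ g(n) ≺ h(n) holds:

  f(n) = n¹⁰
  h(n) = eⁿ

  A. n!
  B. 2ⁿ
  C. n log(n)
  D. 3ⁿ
B

We need g(n) with n¹⁰ = o(g(n)) and g(n) = o(eⁿ), i.e. O(n¹⁰) ≺ g ≺ O(eⁿ).
Check each option:
  A. n! — O(n!) does not grow strictly slower than h(n)
  B. 2ⁿ — O(2ⁿ) is strictly between O(n¹⁰) and O(eⁿ) ✓
  C. n log(n) — O(n log n) does not grow strictly faster than f(n)
  D. 3ⁿ — O(3ⁿ) does not grow strictly slower than h(n)

Only option B (2ⁿ) lies strictly between.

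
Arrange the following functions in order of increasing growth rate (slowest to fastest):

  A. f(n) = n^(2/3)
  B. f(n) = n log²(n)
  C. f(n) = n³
A < B < C

Comparing growth rates:
A = n^(2/3) is O(n^(2/3))
B = n log²(n) is O(n log² n)
C = n³ is O(n³)

Therefore, the order from slowest to fastest is: A < B < C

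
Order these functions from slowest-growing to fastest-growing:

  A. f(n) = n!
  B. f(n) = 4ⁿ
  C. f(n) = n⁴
C < B < A

Comparing growth rates:
C = n⁴ is O(n⁴)
B = 4ⁿ is O(4ⁿ)
A = n! is O(n!)

Therefore, the order from slowest to fastest is: C < B < A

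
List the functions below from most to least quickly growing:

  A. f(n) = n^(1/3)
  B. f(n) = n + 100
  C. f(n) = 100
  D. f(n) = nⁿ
D > B > A > C

Comparing growth rates:
D = nⁿ is O(nⁿ)
B = n + 100 is O(n)
A = n^(1/3) is O(n^(1/3))
C = 100 is O(1)

Therefore, the order from fastest to slowest is: D > B > A > C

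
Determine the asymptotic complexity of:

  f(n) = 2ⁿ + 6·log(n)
O(2ⁿ)

The dominant term in 2ⁿ + 6·log(n) is 2ⁿ, which is Θ(2ⁿ).
Lower-order terms (6·log(n)) are asymptotically negligible.
Constants are absorbed, so the tightest bound is O(2ⁿ).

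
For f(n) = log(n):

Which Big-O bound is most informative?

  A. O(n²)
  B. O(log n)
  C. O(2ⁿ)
B

f(n) = log(n) is O(log n).
All listed options are valid Big-O bounds (upper bounds),
but O(log n) is the tightest (smallest valid bound).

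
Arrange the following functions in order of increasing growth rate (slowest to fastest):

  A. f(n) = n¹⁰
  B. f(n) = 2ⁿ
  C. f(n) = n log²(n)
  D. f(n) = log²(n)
D < C < A < B

Comparing growth rates:
D = log²(n) is O(log² n)
C = n log²(n) is O(n log² n)
A = n¹⁰ is O(n¹⁰)
B = 2ⁿ is O(2ⁿ)

Therefore, the order from slowest to fastest is: D < C < A < B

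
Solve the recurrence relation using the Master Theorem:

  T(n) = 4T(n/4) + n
Θ(n log n)

Master Theorem: a = 4, b = 4, f(n) = n.
Compute the critical exponent d = log₄(4) = 1.
Compare f(n) = Θ(n) against n^d:
  k = 1 = d, so f(n) = Θ(n^d) — Case 2.
  Work is balanced across levels: T(n) = Θ(n^d log n) = Θ(n log n).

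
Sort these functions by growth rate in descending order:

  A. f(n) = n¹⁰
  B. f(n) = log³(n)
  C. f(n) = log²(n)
A > B > C

Comparing growth rates:
A = n¹⁰ is O(n¹⁰)
B = log³(n) is O(log³ n)
C = log²(n) is O(log² n)

Therefore, the order from fastest to slowest is: A > B > C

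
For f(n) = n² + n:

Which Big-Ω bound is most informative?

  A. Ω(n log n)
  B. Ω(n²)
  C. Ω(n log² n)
B

f(n) = n² + n is Ω(n²).
All listed options are valid Big-Ω bounds (lower bounds),
but Ω(n²) is the tightest (largest valid bound).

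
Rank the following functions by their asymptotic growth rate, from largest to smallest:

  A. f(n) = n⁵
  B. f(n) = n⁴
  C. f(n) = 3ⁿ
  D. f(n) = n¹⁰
C > D > A > B

Comparing growth rates:
C = 3ⁿ is O(3ⁿ)
D = n¹⁰ is O(n¹⁰)
A = n⁵ is O(n⁵)
B = n⁴ is O(n⁴)

Therefore, the order from fastest to slowest is: C > D > A > B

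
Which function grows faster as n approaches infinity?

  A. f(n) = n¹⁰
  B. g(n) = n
A

f(n) = n¹⁰ is O(n¹⁰), while g(n) = n is O(n).
Since O(n¹⁰) grows faster than O(n), f(n) dominates.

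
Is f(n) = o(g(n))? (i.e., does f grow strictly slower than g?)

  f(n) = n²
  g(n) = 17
False

f(n) = n² is O(n²), and g(n) = 17 is O(1).
Since O(n²) grows faster than or equal to O(1), f(n) = o(g(n)) is false.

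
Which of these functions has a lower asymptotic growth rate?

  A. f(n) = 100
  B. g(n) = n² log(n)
A

f(n) = 100 is O(1), while g(n) = n² log(n) is O(n² log n).
Since O(1) grows slower than O(n² log n), f(n) is dominated.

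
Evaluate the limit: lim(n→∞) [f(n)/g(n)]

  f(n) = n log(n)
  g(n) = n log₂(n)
log(2)

Since n log(n) and n log₂(n) have the same growth rate (O(n log n)),
the ratio converges to a constant: log(2).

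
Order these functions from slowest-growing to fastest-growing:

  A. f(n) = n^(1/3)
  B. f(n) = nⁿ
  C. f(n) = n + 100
A < C < B

Comparing growth rates:
A = n^(1/3) is O(n^(1/3))
C = n + 100 is O(n)
B = nⁿ is O(nⁿ)

Therefore, the order from slowest to fastest is: A < C < B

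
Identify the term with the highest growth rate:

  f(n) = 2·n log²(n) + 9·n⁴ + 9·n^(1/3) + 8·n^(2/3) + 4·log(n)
9·n⁴

Looking at each term:
  - 2·n log²(n) is O(n log² n)
  - 9·n⁴ is O(n⁴)
  - 9·n^(1/3) is O(n^(1/3))
  - 8·n^(2/3) is O(n^(2/3))
  - 4·log(n) is O(log n)

The term 9·n⁴ (O(n⁴)) grows fastest and dominates all others.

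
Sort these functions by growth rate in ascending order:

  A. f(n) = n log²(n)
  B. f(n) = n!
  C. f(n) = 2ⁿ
A < C < B

Comparing growth rates:
A = n log²(n) is O(n log² n)
C = 2ⁿ is O(2ⁿ)
B = n! is O(n!)

Therefore, the order from slowest to fastest is: A < C < B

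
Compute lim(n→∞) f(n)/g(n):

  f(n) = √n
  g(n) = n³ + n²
0

Since √n (O(√n)) grows slower than n³ + n² (O(n³)),
the ratio f(n)/g(n) → 0 as n → ∞.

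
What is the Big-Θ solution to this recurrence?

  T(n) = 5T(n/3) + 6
Θ(n^log₃(5))

Master Theorem: a = 5, b = 3, f(n) = 6.
Compute the critical exponent d = log₃(5) = 1.465.
Compare f(n) = Θ(1) against n^d:
  k = 0 < d = 1.465, so f(n) = O(n^(d-ε)) — Case 1.
  The recursion cost dominates: T(n) = Θ(n^d) = Θ(n^log₃(5)).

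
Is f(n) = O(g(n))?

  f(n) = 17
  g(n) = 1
True

f(n) = 17 and g(n) = 1 are both O(1).
Big-O permits equal growth rates (f ≤ c·g for some c), so f(n) = O(g(n)) is true.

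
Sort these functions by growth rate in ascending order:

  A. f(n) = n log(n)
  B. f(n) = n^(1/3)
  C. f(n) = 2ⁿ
B < A < C

Comparing growth rates:
B = n^(1/3) is O(n^(1/3))
A = n log(n) is O(n log n)
C = 2ⁿ is O(2ⁿ)

Therefore, the order from slowest to fastest is: B < A < C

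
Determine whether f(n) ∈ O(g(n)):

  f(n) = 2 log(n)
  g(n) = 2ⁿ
True

f(n) = 2 log(n) is O(log n), and g(n) = 2ⁿ is O(2ⁿ).
Since O(log n) ⊆ O(2ⁿ) (f grows no faster than g), f(n) = O(g(n)) is true.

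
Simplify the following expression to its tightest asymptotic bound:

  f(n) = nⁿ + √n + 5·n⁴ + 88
Θ(nⁿ)

Order the terms by growth rate: 88 ≺ √n ≺ 5·n⁴ ≺ nⁿ.
The fastest-growing term nⁿ dominates as n → ∞; dropping its constant factor gives Θ(nⁿ).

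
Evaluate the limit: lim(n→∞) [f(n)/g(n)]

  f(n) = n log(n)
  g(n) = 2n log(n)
1/2

Since n log(n) and 2n log(n) have the same growth rate (O(n log n)),
the ratio converges to a constant: 1/2.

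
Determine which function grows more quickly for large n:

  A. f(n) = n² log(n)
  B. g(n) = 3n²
A

f(n) = n² log(n) is O(n² log n), while g(n) = 3n² is O(n²).
Since O(n² log n) grows faster than O(n²), f(n) dominates.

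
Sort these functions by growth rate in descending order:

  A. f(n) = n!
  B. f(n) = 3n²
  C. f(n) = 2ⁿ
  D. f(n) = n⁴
A > C > D > B

Comparing growth rates:
A = n! is O(n!)
C = 2ⁿ is O(2ⁿ)
D = n⁴ is O(n⁴)
B = 3n² is O(n²)

Therefore, the order from fastest to slowest is: A > C > D > B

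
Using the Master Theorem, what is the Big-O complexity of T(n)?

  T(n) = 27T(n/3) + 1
Θ(n³)

Master Theorem: a = 27, b = 3, f(n) = 1.
Compute the critical exponent d = log₃(27) = 3.
Compare f(n) = Θ(1) against n^d:
  k = 0 < d = 3, so f(n) = O(n^(d-ε)) — Case 1.
  The recursion cost dominates: T(n) = Θ(n^d) = Θ(n³).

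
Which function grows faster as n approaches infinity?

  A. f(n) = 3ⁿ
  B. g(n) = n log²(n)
A

f(n) = 3ⁿ is O(3ⁿ), while g(n) = n log²(n) is O(n log² n).
Since O(3ⁿ) grows faster than O(n log² n), f(n) dominates.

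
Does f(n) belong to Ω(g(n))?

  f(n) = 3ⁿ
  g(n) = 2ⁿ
True

f(n) = 3ⁿ is O(3ⁿ), and g(n) = 2ⁿ is O(2ⁿ).
Since O(3ⁿ) grows at least as fast as O(2ⁿ), f(n) = Ω(g(n)) is true.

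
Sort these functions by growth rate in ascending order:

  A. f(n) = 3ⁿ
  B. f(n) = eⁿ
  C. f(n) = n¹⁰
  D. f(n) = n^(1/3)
D < C < B < A

Comparing growth rates:
D = n^(1/3) is O(n^(1/3))
C = n¹⁰ is O(n¹⁰)
B = eⁿ is O(eⁿ)
A = 3ⁿ is O(3ⁿ)

Therefore, the order from slowest to fastest is: D < C < B < A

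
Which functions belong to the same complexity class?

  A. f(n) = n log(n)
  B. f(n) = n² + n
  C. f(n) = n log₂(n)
A and C

Examining each function:
  A. n log(n) is O(n log n)
  B. n² + n is O(n²)
  C. n log₂(n) is O(n log n)

Functions A and C both have the same complexity class.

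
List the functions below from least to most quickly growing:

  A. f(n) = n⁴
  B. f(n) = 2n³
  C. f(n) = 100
C < B < A

Comparing growth rates:
C = 100 is O(1)
B = 2n³ is O(n³)
A = n⁴ is O(n⁴)

Therefore, the order from slowest to fastest is: C < B < A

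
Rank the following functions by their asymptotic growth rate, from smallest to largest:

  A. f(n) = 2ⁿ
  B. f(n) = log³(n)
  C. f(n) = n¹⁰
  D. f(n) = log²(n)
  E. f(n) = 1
E < D < B < C < A

Comparing growth rates:
E = 1 is O(1)
D = log²(n) is O(log² n)
B = log³(n) is O(log³ n)
C = n¹⁰ is O(n¹⁰)
A = 2ⁿ is O(2ⁿ)

Therefore, the order from slowest to fastest is: E < D < B < C < A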